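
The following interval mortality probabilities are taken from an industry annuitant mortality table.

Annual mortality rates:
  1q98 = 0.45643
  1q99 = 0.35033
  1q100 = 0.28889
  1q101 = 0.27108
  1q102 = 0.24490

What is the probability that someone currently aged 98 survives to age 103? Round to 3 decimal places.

0.138

5p98 = (1 − 0.45643) × (1 − 0.35033) × (1 − 0.28889) × (1 − 0.27108) × (1 − 0.24490).
= 0.54357 × 0.64967 × 0.71111 × 0.72892 × 0.75510 = 0.138220.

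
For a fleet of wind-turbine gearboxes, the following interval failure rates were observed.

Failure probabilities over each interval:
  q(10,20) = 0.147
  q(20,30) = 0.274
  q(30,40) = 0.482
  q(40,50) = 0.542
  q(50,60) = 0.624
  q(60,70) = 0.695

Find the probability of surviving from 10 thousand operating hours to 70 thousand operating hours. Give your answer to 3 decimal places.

0.017

P(survive 10→70) = (1 − 0.147) × (1 − 0.274) × (1 − 0.482) × (1 − 0.542) × (1 − 0.624) × (1 − 0.695).
= 0.853 × 0.726 × 0.518 × 0.458 × 0.376 × 0.305 = 0.016849.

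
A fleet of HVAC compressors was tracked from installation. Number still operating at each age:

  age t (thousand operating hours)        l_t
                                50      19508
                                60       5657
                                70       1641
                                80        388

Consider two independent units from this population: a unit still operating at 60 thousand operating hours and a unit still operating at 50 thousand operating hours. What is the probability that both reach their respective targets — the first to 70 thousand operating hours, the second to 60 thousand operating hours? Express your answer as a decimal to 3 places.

p₁ = l_70/l_60 = 1641/5657 = 0.290083; p₂ = l_60/l_50 = 5657/19508 = 0.289984.
P(both) = p₁ × p₂ = 0.290083 × 0.289984 = 0.084119.

0.084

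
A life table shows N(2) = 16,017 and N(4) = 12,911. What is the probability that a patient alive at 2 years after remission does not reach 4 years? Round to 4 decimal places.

P(die before 4 | alive at 2) = 1 − N(4)/N(2) = 1 − 12,911/16,017 = (3,106)/16,017 = 0.193919.

0.1939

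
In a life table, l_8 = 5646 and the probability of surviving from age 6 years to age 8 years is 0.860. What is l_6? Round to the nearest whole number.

6565

l_6 = l_8 / p = 5646 / 0.860 = 6565.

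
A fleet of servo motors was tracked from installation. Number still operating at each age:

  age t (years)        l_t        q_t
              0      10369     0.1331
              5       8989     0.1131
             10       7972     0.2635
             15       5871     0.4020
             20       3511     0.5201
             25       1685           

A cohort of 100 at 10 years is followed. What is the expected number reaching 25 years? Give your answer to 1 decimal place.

21.1

The relevant probability is 1685/7972 = 0.211365.
Expected number = 100 × 0.211365 = 21.1.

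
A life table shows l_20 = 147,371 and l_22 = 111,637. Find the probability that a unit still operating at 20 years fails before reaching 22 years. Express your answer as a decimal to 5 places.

0.24248

P(fail before 22 | operational at 20) = 1 − l_22/l_20 = 1 − 111,637/147,371 = (35,734)/147,371 = 0.242476.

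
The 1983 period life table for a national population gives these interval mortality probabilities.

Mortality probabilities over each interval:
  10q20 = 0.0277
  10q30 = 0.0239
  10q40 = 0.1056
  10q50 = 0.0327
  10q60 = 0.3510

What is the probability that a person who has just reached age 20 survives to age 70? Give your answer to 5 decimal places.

Chaining the interval survival probabilities: (1 − 0.0277) × (1 − 0.0239) × (1 − 0.1056) × (1 − 0.0327) × (1 − 0.3510).
= 0.9723 × 0.9761 × 0.8944 × 0.9673 × 0.6490 = 0.532884.

0.53288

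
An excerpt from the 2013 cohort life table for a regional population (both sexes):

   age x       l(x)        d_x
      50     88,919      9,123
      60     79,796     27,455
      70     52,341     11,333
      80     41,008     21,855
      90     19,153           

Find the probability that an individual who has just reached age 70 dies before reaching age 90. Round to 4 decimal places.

P(die before 90 | alive at 70) = 1 − l(90)/l(70) = 1 − 19,153/52,341 = (33,188)/52,341 = 0.634073.

0.6341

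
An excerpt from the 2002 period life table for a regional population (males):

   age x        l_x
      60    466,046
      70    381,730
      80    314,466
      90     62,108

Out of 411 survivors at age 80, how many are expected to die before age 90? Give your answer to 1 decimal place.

The relevant probability is 1 − 62,108/314,466 = 0.802497.
Expected number = 411 × 0.802497 = 329.8.

329.8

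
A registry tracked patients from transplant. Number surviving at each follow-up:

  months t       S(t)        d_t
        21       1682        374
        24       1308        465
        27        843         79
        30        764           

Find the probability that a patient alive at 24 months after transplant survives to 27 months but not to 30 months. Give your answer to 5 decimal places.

This is the probability of reaching 27 but not 30, conditional on being alive at 24: (S(27) − S(30)) / S(24).
= (843 − 764) / 1308 = 79 / 1308 = 0.060398.

0.06040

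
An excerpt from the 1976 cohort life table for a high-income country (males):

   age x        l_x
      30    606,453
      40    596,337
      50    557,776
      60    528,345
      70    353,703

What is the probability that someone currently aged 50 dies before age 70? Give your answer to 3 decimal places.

0.366

P(die before 70 | alive at 50) = 1 − l_70/l_50 = 1 − 353,703/557,776 = (204,073)/557,776 = 0.365869.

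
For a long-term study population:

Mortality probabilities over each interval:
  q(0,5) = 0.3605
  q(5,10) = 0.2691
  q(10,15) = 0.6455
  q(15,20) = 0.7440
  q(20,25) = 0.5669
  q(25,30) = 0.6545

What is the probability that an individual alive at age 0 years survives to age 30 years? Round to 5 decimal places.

The overall survival probability is (1 − 0.3605) × (1 − 0.2691) × (1 − 0.6455) × (1 − 0.7440) × (1 − 0.5669) × (1 − 0.6545).
= 0.6395 × 0.7309 × 0.3545 × 0.2560 × 0.4331 × 0.3455 = 0.006347.

0.00635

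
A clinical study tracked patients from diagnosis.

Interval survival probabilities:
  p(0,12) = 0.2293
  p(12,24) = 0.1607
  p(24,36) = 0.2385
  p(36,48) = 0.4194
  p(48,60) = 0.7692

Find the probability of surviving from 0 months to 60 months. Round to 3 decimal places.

P(survive 0→60) = 0.2293 × 0.1607 × 0.2385 × 0.4194 × 0.7692.
= 0.002835.

0.003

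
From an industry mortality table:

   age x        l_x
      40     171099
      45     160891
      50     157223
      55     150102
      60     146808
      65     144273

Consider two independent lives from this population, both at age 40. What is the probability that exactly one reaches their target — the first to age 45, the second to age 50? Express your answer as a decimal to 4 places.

0.1311

p₁ = l_45/l_40 = 160891/171099 = 0.940339; p₂ = l_50/l_40 = 157223/171099 = 0.918901.
P(exactly one) = p₁(1−p₂) + (1−p₁)p₂ = 0.076261 + 0.054823 = 0.131083.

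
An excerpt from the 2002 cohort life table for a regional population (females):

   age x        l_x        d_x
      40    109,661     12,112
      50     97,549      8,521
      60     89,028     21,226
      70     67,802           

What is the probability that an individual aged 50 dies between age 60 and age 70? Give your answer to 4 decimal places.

0.2176

We want 10|10q50 = (l_60 − l_70)/l_50.
This is the probability of reaching 60 but not 70, conditional on being alive at 50: (l_60 − l_70) / l_50.
= (89,028 − 67,802) / 97,549 = 21,226 / 97,549 = 0.217593.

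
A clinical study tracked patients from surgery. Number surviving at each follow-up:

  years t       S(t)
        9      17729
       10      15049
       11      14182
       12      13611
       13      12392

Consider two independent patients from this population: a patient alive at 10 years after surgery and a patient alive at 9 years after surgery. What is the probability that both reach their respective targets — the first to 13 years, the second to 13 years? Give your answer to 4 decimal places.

p₁ = S(13)/S(10) = 12392/15049 = 0.823443; p₂ = S(13)/S(9) = 12392/17729 = 0.698968.
P(both) = p₁ × p₂ = 0.823443 × 0.698968 = 0.575560.

0.5756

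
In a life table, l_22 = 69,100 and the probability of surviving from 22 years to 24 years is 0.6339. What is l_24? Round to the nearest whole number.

43802

l_24 = l_22 × p = 69,100 × 0.6339 = 43802.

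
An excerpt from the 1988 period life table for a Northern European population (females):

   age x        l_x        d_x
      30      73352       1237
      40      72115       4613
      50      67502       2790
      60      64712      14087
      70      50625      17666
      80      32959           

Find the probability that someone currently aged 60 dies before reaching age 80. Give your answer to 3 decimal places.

P(die before 80 | alive at 60) = 1 − l_80/l_60 = 1 − 32959/64712 = (31753)/64712 = 0.490682.

0.491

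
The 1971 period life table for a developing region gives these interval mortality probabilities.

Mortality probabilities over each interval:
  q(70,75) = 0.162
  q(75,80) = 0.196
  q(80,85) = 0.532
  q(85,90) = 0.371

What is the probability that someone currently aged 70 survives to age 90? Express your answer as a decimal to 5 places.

0.19833

The overall survival probability is (1 − 0.162) × (1 − 0.196) × (1 − 0.532) × (1 − 0.371).
= 0.838 × 0.804 × 0.468 × 0.629 = 0.198334.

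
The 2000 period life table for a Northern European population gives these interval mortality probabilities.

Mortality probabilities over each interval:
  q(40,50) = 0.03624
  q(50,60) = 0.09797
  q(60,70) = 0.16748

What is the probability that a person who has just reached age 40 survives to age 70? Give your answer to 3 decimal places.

P(survive 40→70) = (1 − 0.03624) × (1 − 0.09797) × (1 − 0.16748).
= 0.96376 × 0.90203 × 0.83252 = 0.723743.

0.724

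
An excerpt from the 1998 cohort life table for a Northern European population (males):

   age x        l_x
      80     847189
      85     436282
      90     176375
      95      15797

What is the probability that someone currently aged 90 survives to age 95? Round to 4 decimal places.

The conditional survival probability is l_95/l_90 = 15797/176375 = 0.089565.

0.0896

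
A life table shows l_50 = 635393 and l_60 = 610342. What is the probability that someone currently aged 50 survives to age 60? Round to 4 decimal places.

0.9606

We want 10p50 = l_60/l_50.
The conditional survival probability is l_60/l_50 = 610342/635393 = 0.960574.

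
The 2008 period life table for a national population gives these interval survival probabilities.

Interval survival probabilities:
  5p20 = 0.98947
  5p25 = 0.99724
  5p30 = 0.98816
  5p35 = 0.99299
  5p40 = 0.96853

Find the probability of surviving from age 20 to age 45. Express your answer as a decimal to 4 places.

25p20 = 0.98947 × 0.99724 × 0.98816 × 0.99299 × 0.96853.
= 0.937751.

0.9378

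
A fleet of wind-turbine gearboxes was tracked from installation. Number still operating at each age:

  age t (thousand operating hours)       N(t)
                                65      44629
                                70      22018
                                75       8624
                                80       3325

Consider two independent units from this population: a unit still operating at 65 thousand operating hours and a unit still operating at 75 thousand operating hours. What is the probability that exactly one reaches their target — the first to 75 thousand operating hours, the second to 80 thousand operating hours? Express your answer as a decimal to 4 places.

p₁ = N(75)/N(65) = 8624/44629 = 0.193238; p₂ = N(80)/N(75) = 3325/8624 = 0.385552.
P(exactly one) = p₁(1−p₂) + (1−p₁)p₂ = 0.118735 + 0.311049 = 0.429783.

0.4298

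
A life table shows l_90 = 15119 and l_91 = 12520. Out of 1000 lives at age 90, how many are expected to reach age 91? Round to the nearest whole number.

The relevant probability is 12520/15119 = 0.828097.
Expected number = 1000 × 0.828097 = 828.

828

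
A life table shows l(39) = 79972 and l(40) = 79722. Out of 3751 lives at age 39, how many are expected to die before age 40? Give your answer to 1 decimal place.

11.7

The relevant probability is 1 − 79722/79972 = 0.003126.
Expected number = 3751 × 0.003126 = 11.7.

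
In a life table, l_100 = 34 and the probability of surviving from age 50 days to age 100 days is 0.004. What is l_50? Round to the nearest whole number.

8500

l_50 = l_100 / p = 34 / 0.004 = 8500.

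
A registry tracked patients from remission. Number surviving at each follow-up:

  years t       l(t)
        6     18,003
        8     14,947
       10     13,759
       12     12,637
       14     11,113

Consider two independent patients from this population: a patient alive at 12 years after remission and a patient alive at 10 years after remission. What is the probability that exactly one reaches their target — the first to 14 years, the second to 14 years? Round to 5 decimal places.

0.26652

p₁ = l(14)/l(12) = 11,113/12,637 = 0.879402; p₂ = l(14)/l(10) = 11,113/13,759 = 0.807690.
P(exactly one) = p₁(1−p₂) + (1−p₁)p₂ = 0.169118 + 0.097406 = 0.266524.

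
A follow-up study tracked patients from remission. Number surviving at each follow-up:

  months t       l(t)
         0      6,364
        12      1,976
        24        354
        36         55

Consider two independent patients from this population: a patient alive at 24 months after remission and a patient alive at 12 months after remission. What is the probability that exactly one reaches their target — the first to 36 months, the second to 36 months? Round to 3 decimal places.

p₁ = l(36)/l(24) = 55/354 = 0.155367; p₂ = l(36)/l(12) = 55/1,976 = 0.027834.
P(exactly one) = p₁(1−p₂) + (1−p₁)p₂ = 0.151043 + 0.023510 = 0.174552.

0.175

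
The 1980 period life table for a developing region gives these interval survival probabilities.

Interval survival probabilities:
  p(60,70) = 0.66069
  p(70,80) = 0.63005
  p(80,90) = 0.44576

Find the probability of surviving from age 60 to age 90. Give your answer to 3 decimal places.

0.186

Survival from 60 to 90 is the product of surviving each interval: 0.66069 × 0.63005 × 0.44576.
= 0.185556.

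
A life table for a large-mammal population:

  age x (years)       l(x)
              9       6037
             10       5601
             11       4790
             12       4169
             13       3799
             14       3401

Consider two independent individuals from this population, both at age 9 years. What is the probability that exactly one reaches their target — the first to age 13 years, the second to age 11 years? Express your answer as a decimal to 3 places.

p₁ = l(13)/l(9) = 3799/6037 = 0.629286; p₂ = l(11)/l(9) = 4790/6037 = 0.793440.
P(exactly one) = p₁(1−p₂) + (1−p₁)p₂ = 0.129985 + 0.294139 = 0.424125.

0.424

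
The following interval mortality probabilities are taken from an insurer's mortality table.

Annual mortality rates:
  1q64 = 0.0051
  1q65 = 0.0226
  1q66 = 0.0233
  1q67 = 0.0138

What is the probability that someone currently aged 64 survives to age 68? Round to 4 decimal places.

4p64 = (1 − 0.0051) × (1 − 0.0226) × (1 − 0.0233) × (1 − 0.0138).
= 0.9949 × 0.9774 × 0.9767 × 0.9862 = 0.936651.

0.9367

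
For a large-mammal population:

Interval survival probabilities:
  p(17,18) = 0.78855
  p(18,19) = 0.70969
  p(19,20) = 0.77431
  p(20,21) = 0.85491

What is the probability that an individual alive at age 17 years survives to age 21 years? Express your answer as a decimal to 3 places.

P(survive 17→21) = 0.78855 × 0.70969 × 0.77431 × 0.85491.
= 0.370453.

0.370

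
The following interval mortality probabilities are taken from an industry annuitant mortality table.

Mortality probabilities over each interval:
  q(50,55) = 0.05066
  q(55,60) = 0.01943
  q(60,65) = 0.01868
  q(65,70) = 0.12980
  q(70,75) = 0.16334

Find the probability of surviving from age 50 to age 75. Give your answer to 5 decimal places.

0.66509

The overall survival probability is (1 − 0.05066) × (1 − 0.01943) × (1 − 0.01868) × (1 − 0.12980) × (1 − 0.16334).
= 0.94934 × 0.98057 × 0.98132 × 0.87020 × 0.83666 = 0.665088.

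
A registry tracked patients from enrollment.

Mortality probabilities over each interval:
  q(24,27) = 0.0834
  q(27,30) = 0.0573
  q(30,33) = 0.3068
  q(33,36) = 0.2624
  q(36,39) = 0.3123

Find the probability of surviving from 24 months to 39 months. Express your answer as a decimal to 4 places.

Chaining the interval survival probabilities: (1 − 0.0834) × (1 − 0.0573) × (1 − 0.3068) × (1 − 0.2624) × (1 − 0.3123).
= 0.9166 × 0.9427 × 0.6932 × 0.7376 × 0.6877 = 0.303831.

0.3038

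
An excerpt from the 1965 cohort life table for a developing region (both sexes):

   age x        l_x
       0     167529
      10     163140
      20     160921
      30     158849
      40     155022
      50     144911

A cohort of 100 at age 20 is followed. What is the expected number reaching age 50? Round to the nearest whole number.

The relevant probability is 144911/160921 = 0.900510.
Expected number = 100 × 0.900510 = 90.

90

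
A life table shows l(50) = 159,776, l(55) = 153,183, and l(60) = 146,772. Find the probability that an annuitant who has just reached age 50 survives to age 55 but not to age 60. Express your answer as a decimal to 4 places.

0.0401

This is the probability of reaching 55 but not 60, conditional on being alive at 50: (l(55) − l(60)) / l(50).
= (153,183 − 146,772) / 159,776 = 6,411 / 159,776 = 0.040125.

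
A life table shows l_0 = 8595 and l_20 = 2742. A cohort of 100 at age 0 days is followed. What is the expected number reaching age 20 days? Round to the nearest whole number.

The relevant probability is 2742/8595 = 0.319023.
Expected number = 100 × 0.319023 = 32.

32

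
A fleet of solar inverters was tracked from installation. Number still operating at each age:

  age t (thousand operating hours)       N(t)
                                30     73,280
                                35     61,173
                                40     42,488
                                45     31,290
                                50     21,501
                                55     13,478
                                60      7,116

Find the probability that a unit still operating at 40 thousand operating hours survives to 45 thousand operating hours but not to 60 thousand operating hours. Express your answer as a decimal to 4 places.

0.5690

This is the probability of reaching 45 but not 60, conditional on being operational at 40: (N(45) − N(60)) / N(40).
= (31,290 − 7,116) / 42,488 = 24,174 / 42,488 = 0.568961.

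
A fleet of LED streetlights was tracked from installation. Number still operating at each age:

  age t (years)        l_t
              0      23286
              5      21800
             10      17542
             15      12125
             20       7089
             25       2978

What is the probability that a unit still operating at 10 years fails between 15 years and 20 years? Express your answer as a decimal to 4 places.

0.2871

This is the probability of reaching 15 but not 20, conditional on being operational at 10: (l_15 − l_20) / l_10.
= (12125 − 7089) / 17542 = 5036 / 17542 = 0.287082.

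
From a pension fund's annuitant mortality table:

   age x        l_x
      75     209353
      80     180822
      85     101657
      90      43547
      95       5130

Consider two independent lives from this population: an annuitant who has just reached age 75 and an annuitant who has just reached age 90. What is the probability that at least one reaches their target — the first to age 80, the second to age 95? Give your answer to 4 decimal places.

p₁ = l_80/l_75 = 180822/209353 = 0.863718; p₂ = l_95/l_90 = 5130/43547 = 0.117804.
P(at least one) = 1 − (1−p₁)(1−p₂) = 1 − 0.136282 × 0.882196 = 0.879773.

0.8798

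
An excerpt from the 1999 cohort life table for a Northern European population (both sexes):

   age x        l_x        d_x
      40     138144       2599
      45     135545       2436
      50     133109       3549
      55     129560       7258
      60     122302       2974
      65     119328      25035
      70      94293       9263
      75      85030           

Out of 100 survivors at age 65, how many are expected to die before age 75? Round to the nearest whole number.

The relevant probability is 1 − 85030/119328 = 0.287426.
Expected number = 100 × 0.287426 = 29.

29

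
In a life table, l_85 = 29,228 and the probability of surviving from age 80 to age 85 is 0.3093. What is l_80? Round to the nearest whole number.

l_80 = l_85 / p = 29,228 / 0.3093 = 94497.

94497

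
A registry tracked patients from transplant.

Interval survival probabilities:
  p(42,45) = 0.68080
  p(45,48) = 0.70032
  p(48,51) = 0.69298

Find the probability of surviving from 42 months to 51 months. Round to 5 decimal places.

Survival from 42 to 51 is the product of surviving each interval: 0.68080 × 0.70032 × 0.69298.
= 0.330398.

0.33040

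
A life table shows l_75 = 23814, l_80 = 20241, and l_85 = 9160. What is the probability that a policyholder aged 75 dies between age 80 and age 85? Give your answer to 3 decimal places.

This is the probability of reaching 80 but not 85, conditional on being alive at 75: (l_80 − l_85) / l_75.
= (20241 − 9160) / 23814 = 11081 / 23814 = 0.465315.

0.465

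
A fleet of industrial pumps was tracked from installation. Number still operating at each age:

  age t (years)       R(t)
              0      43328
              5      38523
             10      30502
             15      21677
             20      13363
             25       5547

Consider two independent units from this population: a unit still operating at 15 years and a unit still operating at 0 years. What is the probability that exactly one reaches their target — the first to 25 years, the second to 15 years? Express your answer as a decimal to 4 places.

0.5001

p₁ = R(25)/R(15) = 5547/21677 = 0.255893; p₂ = R(15)/R(0) = 21677/43328 = 0.500300.
P(exactly one) = p₁(1−p₂) + (1−p₁)p₂ = 0.127870 + 0.372277 = 0.500146.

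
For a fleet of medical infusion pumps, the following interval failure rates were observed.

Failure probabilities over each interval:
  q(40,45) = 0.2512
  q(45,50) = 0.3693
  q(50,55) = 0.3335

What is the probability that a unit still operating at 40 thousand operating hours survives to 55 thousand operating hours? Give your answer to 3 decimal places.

The overall survival probability is (1 − 0.2512) × (1 − 0.3693) × (1 − 0.3335).
= 0.7488 × 0.6307 × 0.6665 = 0.314767.

0.315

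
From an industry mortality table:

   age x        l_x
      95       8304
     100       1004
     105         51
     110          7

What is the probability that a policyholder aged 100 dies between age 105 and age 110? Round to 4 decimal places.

0.0438

This is the probability of reaching 105 but not 110, conditional on being alive at 100: (l_105 − l_110) / l_100.
= (51 − 7) / 1004 = 44 / 1004 = 0.043825.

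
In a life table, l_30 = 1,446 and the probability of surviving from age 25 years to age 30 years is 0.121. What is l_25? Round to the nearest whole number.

11950

l_25 = l_30 / p = 1,446 / 0.121 = 11950.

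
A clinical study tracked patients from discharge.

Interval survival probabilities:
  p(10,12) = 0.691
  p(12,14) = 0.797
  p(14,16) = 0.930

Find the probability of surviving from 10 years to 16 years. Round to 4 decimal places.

0.5122

Chaining the interval survival probabilities: 0.691 × 0.797 × 0.930.
= 0.512176.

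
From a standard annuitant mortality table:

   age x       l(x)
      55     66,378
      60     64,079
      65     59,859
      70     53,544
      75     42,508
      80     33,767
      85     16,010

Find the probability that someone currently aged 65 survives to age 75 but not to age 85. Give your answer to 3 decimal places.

0.443

This is the probability of reaching 75 but not 85, conditional on being alive at 65: (l(75) − l(85)) / l(65).
= (42,508 − 16,010) / 59,859 = 26,498 / 59,859 = 0.442674.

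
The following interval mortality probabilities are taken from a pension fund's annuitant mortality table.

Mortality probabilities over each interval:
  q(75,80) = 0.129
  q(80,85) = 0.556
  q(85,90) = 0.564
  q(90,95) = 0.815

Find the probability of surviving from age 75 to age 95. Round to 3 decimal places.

The overall survival probability is (1 − 0.129) × (1 − 0.556) × (1 − 0.564) × (1 − 0.815).
= 0.871 × 0.444 × 0.436 × 0.185 = 0.031193.

0.031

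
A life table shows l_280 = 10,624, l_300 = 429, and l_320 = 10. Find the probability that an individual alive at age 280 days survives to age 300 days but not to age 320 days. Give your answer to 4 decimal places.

0.0394

This is the probability of reaching 300 but not 320, conditional on being alive at 280: (l_300 − l_320) / l_280.
= (429 − 10) / 10,624 = 419 / 10,624 = 0.039439.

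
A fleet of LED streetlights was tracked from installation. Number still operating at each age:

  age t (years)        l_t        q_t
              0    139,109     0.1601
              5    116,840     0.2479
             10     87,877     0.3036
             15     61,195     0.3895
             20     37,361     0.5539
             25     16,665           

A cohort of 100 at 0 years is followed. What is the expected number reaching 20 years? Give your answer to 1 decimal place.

26.9

The relevant probability is 37,361/139,109 = 0.268574.
Expected number = 100 × 0.268574 = 26.9.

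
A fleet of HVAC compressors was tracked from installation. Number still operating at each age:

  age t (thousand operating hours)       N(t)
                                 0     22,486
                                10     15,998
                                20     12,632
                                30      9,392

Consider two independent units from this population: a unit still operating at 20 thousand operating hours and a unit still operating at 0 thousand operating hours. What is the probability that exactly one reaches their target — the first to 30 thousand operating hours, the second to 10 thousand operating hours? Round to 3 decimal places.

0.397

p₁ = N(30)/N(20) = 9,392/12,632 = 0.743509; p₂ = N(10)/N(0) = 15,998/22,486 = 0.711465.
P(exactly one) = p₁(1−p₂) + (1−p₁)p₂ = 0.214528 + 0.182484 = 0.397013.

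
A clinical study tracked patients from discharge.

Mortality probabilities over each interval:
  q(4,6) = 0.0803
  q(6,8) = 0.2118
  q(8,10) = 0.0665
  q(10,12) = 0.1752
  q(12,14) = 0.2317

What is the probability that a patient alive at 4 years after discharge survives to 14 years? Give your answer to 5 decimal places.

0.42882

Chaining the interval survival probabilities: (1 − 0.0803) × (1 − 0.2118) × (1 − 0.0665) × (1 − 0.1752) × (1 − 0.2317).
= 0.9197 × 0.7882 × 0.9335 × 0.8248 × 0.7683 = 0.428821.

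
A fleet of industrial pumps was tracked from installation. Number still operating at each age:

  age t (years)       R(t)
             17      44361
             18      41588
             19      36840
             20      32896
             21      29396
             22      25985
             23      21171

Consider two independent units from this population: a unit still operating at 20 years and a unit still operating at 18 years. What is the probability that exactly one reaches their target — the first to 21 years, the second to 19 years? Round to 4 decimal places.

p₁ = R(21)/R(20) = 29396/32896 = 0.893604; p₂ = R(19)/R(18) = 36840/41588 = 0.885832.
P(exactly one) = p₁(1−p₂) + (1−p₁)p₂ = 0.102021 + 0.094249 = 0.196270.

0.1963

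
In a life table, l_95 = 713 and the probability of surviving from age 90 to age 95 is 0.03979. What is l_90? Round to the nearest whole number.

17919

l_90 = l_95 / p = 713 / 0.03979 = 17919.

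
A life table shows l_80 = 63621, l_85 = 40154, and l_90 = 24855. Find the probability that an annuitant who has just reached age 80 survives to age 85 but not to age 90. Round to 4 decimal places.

0.2405

This is the probability of reaching 85 but not 90, conditional on being alive at 80: (l_85 − l_90) / l_80.
= (40154 − 24855) / 63621 = 15299 / 63621 = 0.240471.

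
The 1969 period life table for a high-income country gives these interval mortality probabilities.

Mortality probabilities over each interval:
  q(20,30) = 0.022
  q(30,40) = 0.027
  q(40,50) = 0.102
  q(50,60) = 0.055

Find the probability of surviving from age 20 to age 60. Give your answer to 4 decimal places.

0.8075

Chaining the interval survival probabilities: (1 − 0.022) × (1 − 0.027) × (1 − 0.102) × (1 − 0.055).
= 0.978 × 0.973 × 0.898 × 0.945 = 0.807532.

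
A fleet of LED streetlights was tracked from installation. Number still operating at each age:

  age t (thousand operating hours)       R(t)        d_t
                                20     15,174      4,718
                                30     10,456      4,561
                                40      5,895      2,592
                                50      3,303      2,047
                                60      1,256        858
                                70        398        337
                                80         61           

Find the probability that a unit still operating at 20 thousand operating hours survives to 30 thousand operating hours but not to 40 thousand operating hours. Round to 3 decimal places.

This is the probability of reaching 30 but not 40, conditional on being operational at 20: (R(30) − R(40)) / R(20).
= (10,456 − 5,895) / 15,174 = 4,561 / 15,174 = 0.300580.

0.301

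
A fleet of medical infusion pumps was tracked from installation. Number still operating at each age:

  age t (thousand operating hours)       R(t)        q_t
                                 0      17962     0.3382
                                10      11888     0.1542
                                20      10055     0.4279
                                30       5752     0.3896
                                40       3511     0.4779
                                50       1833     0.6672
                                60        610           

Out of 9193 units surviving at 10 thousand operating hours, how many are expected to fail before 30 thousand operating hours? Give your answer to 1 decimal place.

The relevant probability is 1 − 5752/11888 = 0.516151.
Expected number = 9193 × 0.516151 = 4745.0.

4745.0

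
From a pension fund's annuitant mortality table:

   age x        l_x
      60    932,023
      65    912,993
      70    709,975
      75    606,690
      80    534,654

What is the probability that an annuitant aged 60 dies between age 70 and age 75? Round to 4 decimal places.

This is the probability of reaching 70 but not 75, conditional on being alive at 60: (l_70 − l_75) / l_60.
= (709,975 − 606,690) / 932,023 = 103,285 / 932,023 = 0.110818.

0.1108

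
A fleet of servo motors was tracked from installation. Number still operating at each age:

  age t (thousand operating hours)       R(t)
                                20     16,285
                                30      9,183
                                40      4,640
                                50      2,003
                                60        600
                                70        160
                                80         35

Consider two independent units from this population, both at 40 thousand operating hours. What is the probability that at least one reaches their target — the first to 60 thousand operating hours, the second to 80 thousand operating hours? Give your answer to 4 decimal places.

0.1359

p₁ = R(60)/R(40) = 600/4,640 = 0.129310; p₂ = R(80)/R(40) = 35/4,640 = 0.007543.
P(at least one) = 1 − (1−p₁)(1−p₂) = 1 − 0.870690 × 0.992457 = 0.135878.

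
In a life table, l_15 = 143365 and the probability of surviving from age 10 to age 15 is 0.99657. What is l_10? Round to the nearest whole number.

143858

l_10 = l_15 / p = 143365 / 0.99657 = 143858.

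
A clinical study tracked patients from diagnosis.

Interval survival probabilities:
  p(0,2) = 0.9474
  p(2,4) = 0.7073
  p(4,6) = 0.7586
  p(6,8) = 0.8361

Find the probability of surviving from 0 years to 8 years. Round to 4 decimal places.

P(survive 0→8) = 0.9474 × 0.7073 × 0.7586 × 0.8361.
= 0.425019.

0.4250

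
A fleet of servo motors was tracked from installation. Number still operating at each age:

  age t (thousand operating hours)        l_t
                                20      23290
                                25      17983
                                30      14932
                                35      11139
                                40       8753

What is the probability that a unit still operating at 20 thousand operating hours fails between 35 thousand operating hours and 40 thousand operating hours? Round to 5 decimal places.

This is the probability of reaching 35 but not 40, conditional on being operational at 20: (l_35 − l_40) / l_20.
= (11139 − 8753) / 23290 = 2386 / 23290 = 0.102447.

0.10245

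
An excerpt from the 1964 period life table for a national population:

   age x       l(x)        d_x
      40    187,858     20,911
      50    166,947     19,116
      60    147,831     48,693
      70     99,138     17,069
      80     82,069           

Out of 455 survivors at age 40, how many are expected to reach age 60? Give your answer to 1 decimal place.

The relevant probability is 147,831/187,858 = 0.786929.
Expected number = 455 × 0.786929 = 358.1.

358.1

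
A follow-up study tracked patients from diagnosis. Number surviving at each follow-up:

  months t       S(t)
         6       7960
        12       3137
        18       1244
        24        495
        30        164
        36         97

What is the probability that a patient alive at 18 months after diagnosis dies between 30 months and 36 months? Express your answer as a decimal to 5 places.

This is the probability of reaching 30 but not 36, conditional on being alive at 18: (S(30) − S(36)) / S(18).
= (164 − 97) / 1244 = 67 / 1244 = 0.053859.

0.05386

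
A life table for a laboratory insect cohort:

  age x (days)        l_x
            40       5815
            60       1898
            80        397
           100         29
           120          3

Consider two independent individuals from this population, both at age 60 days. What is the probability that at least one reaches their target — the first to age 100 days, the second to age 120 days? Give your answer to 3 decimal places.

p₁ = l_100/l_60 = 29/1898 = 0.015279; p₂ = l_120/l_60 = 3/1898 = 0.001581.
P(at least one) = 1 − (1−p₁)(1−p₂) = 1 − 0.984721 × 0.998419 = 0.016836.

0.017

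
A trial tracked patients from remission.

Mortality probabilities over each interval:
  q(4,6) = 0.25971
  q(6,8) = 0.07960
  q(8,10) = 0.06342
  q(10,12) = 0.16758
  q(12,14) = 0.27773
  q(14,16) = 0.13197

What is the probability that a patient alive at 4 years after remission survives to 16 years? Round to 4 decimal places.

The overall survival probability is (1 − 0.25971) × (1 − 0.07960) × (1 − 0.06342) × (1 − 0.16758) × (1 − 0.27773) × (1 − 0.13197).
= 0.74029 × 0.92040 × 0.93658 × 0.83242 × 0.72227 × 0.86803 = 0.333043.

0.3330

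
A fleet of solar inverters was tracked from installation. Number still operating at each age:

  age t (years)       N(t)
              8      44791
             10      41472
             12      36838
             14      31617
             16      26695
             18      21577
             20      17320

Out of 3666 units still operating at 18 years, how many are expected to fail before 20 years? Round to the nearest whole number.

The relevant probability is 1 − 17320/21577 = 0.197293.
Expected number = 3666 × 0.197293 = 723.

723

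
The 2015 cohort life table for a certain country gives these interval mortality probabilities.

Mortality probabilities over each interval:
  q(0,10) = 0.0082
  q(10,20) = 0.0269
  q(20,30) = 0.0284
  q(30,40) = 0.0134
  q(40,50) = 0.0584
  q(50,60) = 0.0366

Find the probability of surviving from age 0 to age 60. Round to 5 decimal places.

0.83923

Survival from 0 to 60 is the product of surviving each interval: (1 − 0.0082) × (1 − 0.0269) × (1 − 0.0284) × (1 − 0.0134) × (1 − 0.0584) × (1 − 0.0366).
= 0.9918 × 0.9731 × 0.9716 × 0.9866 × 0.9416 × 0.9634 = 0.839234.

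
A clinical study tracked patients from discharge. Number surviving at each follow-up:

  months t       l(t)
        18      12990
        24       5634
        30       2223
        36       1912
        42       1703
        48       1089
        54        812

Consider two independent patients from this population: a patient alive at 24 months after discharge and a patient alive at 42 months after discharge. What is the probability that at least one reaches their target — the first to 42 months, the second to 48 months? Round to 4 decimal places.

p₁ = l(42)/l(24) = 1703/5634 = 0.302272; p₂ = l(48)/l(42) = 1089/1703 = 0.639460.
P(at least one) = 1 − (1−p₁)(1−p₂) = 1 − 0.697728 × 0.360540 = 0.748441.

0.7484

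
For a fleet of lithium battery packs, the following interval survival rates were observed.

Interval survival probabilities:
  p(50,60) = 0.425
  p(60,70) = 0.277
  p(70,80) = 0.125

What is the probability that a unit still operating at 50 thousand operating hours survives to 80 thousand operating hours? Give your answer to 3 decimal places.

0.015

P(survive 50→80) = 0.425 × 0.277 × 0.125.
= 0.014716.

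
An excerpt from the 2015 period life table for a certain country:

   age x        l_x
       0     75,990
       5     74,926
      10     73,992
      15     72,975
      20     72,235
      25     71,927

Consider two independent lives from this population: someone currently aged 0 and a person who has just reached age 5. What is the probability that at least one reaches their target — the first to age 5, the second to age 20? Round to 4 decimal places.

p₁ = l_5/l_0 = 74,926/75,990 = 0.985998; p₂ = l_20/l_5 = 72,235/74,926 = 0.964085.
P(at least one) = 1 − (1−p₁)(1−p₂) = 1 − 0.014002 × 0.035915 = 0.999497.

0.9995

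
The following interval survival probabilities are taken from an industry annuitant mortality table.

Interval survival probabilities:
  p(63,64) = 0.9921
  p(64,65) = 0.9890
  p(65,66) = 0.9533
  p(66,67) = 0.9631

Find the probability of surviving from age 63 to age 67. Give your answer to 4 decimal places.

0.9009

P(survive 63→67) = 0.9921 × 0.9890 × 0.9533 × 0.9631.
= 0.900850.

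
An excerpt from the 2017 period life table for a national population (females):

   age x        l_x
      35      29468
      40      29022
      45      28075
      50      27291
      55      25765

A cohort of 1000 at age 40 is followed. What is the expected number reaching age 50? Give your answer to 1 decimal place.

940.4

The relevant probability is 27291/29022 = 0.940356.
Expected number = 1000 × 0.940356 = 940.4.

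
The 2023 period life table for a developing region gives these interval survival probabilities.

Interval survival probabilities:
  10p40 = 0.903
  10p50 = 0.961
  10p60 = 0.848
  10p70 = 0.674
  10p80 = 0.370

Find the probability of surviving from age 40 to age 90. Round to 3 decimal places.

Survival from 40 to 90 is the product of surviving each interval: 0.903 × 0.961 × 0.848 × 0.674 × 0.370.
= 0.183514.

0.184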